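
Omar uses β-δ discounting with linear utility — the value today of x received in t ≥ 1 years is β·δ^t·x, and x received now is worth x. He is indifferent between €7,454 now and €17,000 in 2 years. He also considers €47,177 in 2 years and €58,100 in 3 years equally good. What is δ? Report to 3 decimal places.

δ ≈ 0.812

From the later pair, β·δ^2·47177 = β·δ^3·58100; dividing through, δ = 47177/58100 = 0.81200.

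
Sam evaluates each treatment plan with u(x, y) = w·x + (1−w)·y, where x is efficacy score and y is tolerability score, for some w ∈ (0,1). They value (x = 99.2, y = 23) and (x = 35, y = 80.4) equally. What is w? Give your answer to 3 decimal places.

w = 0.472

u(99.2,23) = u(35,80.4) means w·99.2 + (1−w)·23 = w·35 + (1−w)·80.4.
Rearranging, 64.2·w − 57.4·(1−w) = 0.
The marginal rate of substitution is 57.4/64.2, so w = 57.4/(64.2+57.4) = 0.472.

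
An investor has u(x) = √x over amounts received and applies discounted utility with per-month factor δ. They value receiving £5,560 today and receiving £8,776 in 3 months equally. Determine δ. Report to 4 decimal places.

The payoff in 3 months is discounted by δ^3, so u(5560) = δ^3·u(8776) and δ^3 = u(5560)/u(8776).
Since u(x) = √x, δ^3 = √(5560/8776) = 0.79596.
Taking the cube root: δ = 0.79596^(1/3) ≈ 0.9268.

δ ≈ 0.9268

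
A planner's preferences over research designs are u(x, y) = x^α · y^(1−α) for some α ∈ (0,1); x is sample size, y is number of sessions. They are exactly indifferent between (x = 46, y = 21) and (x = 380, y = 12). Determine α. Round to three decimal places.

Set the two utilities equal: 46^α·21^(1−α) = 380^α·12^(1−α).
Taking logs: α·ln 46 + (1−α)·ln 21 = α·ln 380 + (1−α)·ln 12, i.e. α·-2.111530 = (1−α)·-0.559616.
Thus α·(-2.671146) = -0.559616, so α = -0.559616/-2.671146 ≈ 0.210.

α ≈ 0.210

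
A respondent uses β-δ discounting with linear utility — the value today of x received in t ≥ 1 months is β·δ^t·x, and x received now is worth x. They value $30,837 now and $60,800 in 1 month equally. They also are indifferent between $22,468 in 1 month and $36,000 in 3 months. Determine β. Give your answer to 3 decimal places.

From the later pair, β·δ^1·22468 = β·δ^3·36000; dividing through, δ^2 = 22468/36000 = 0.62411, so δ = 0.79001.
Substituting δ into 30837 = β·δ·60800: β = 30837/(48032.428) ≈ 0.642.

β ≈ 0.642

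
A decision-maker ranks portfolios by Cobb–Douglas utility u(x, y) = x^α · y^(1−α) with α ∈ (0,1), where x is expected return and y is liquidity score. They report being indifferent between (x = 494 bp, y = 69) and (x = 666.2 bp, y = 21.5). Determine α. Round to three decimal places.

The Cobb–Douglas utilities coincide, so 494^α·69^(1−α) = 666.2^α·21.5^(1−α).
Taking logs: α·ln 494 + (1−α)·ln 69 = α·ln 666.2 + (1−α)·ln 21.5, i.e. α·-0.299054 = (1−α)·-1.166054.
Thus α·(-1.465108) = -1.166054, so α = -1.166054/-1.465108 ≈ 0.796.

α ≈ 0.796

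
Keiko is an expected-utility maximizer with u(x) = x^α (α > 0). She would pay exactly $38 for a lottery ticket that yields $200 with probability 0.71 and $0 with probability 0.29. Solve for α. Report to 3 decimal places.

α ≈ 0.206

The lottery's expected utility is 0.71·u(200) + 0.29·u(0) = 0.71·200^α (since u(0) = 0 for α > 0).
Equating: 38^α = 0.71·200^α, i.e. 0.1900^α = 0.71.
α = ln(0.71) / ln(38/200) = -0.342490/-1.660731 ≈ 0.206.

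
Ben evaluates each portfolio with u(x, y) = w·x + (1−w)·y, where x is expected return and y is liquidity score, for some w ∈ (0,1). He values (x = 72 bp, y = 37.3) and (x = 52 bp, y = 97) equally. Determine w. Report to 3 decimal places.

w = 0.749

Indifference: w·72 + (1−w)·37.3 = w·52 + (1−w)·97.
Collecting terms: w·20 = (1−w)·59.7.
So w/(1−w) = 59.7/20 = 2.9850, giving w = 59.7/(20+59.7) = 0.749.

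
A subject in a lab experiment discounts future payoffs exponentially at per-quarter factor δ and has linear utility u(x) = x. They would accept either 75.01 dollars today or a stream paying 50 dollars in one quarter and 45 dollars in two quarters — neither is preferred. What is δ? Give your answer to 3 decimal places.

δ ≈ 0.850

Equating present values: 75.01 = 50δ + 45δ².
So 45δ² + 50δ − 75.01 = 0.
By the quadratic formula (taking the positive root), δ = (−50 + √16001.80) / 90 ≈ 0.850.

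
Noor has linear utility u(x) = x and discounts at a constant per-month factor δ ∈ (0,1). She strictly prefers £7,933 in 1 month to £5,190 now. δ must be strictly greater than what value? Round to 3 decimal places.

Under u(x) = x this choice says 5190 < δ·7933.
Dividing through by 7933 gives δ > 0.65423.

δ > 0.654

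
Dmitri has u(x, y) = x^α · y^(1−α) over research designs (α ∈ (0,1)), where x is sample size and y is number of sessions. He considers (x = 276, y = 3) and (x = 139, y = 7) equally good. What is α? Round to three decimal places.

α ≈ 0.553

Indifference: 276^α · 3^(1−α) = 139^α · 7^(1−α).
(276/139)^α = (7/3)^(1−α); take logs: α·ln(276/139) = (1−α)·ln(7/3), i.e. α·0.685927 = (1−α)·0.847298.
So α/(1−α) = (0.847298)/(0.685927) = 1.235260, and α = 1.235260/2.235260 ≈ 0.553.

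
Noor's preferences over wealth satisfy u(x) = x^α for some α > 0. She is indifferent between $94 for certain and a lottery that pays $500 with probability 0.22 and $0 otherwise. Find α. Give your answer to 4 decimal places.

α ≈ 0.9060

EU(lottery) = 0.22·500^α + 0.78·0 = 0.22·500^α.
Indifference: 94^α = 0.22·500^α, so (94/500)^α = 0.22.
Take logs: α = ln 0.22 / ln(94/500) ≈ 0.905951.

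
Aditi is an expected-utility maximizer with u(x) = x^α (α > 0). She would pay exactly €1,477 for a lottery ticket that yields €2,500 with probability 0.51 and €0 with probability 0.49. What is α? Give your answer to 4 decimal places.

α ≈ 1.2794

EU(lottery) = 0.51·2500^α + 0.49·0 = 0.51·2500^α.
Equating: 1477^α = 0.51·2500^α, i.e. 0.5908^α = 0.51.
Taking logs: α·ln(1477/2500) = ln(0.51), so α = -0.6733446 / -0.5262777 ≈ 1.2794.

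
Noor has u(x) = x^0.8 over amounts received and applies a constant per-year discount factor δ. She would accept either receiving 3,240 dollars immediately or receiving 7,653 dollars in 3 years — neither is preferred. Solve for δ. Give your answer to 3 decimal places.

Equating discounted utilities: u(3240) = δ^3·u(7653) ⇒ δ^3 = u(3240)/u(7653).
With u(x) = x^0.8: δ^3 = 3240^0.8/7653^0.8 = (3240/7653)^0.8 = 0.50277.
Taking the cube root: δ = 0.50277^(1/3) ≈ 0.795.

δ ≈ 0.795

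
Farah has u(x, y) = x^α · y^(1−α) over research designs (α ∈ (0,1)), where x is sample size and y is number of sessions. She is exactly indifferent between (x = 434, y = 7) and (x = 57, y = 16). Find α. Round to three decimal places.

α ≈ 0.289

The Cobb–Douglas utilities coincide, so 434^α·7^(1−α) = 57^α·16^(1−α).
(434/57)^α = (16/7)^(1−α); take logs: α·ln(434/57) = (1−α)·ln(16/7), i.e. α·2.029993 = (1−α)·0.826679.
So α/(1−α) = (0.826679)/(2.029993) = 0.407232, and α = 0.407232/1.407232 ≈ 0.289.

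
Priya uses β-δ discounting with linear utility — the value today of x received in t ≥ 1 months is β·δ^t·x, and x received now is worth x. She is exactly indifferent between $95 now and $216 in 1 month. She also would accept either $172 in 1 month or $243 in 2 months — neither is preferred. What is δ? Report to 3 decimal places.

δ ≈ 0.708

Both payoffs in the second observation are in the future, so β drops out: δ^1·172 = δ^2·243 ⇒ δ = 172/243 = 0.70782.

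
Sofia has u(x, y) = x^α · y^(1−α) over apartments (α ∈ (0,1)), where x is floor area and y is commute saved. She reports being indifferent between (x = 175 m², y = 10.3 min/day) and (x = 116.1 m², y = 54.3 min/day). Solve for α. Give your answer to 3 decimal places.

Indifference: 175^α · 10.3^(1−α) = 116.1^α · 54.3^(1−α).
Taking logs: α·ln 175 + (1−α)·ln 10.3 = α·ln 116.1 + (1−α)·ln 54.3, i.e. α·0.410334 = (1−α)·1.662380.
Thus α·(2.072714) = 1.662380, so α = 1.662380/2.072714 ≈ 0.802.

α ≈ 0.802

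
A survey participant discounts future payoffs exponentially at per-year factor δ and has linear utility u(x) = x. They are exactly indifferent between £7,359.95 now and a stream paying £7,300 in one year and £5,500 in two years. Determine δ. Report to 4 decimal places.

Equating present values: 7359.95 = 7300δ + 5500δ².
So 5500δ² + 7300δ − 7359.95 = 0.
By the quadratic formula (taking the positive root), δ = (−7300 + √215208900.00) / 11000 ≈ 0.6700.

δ ≈ 0.6700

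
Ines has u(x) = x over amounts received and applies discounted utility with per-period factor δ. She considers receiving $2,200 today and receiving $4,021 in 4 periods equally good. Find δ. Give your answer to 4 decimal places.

Indifference means u(2200) = δ^4 · u(4021), so δ^4 = u(2200)/u(4021).
With u(x) = x: δ^4 = 2200/4021 = 0.54713.
Taking the 4th root: δ = 0.54713^(1/4) ≈ 0.8600.

δ ≈ 0.8600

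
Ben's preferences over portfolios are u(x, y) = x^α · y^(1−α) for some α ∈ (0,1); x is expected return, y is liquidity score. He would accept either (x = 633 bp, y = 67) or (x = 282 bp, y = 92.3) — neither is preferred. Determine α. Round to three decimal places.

The Cobb–Douglas utilities coincide, so 633^α·67^(1−α) = 282^α·92.3^(1−α).
Rearrange to (633/282)^α = (92.3/67)^(1−α) and take logs: α·0.808563 = (1−α)·0.320352.
With A = 0.808563 and B = 0.320352: α·A = (1−α)·B, so α = B/(A+B) = 0.320352/1.128915 ≈ 0.284.

α ≈ 0.284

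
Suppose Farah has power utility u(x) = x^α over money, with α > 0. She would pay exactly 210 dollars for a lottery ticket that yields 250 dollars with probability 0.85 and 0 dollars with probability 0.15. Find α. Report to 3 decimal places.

α ≈ 0.932

EU(lottery) = 0.85·250^α + 0.15·0 = 0.85·250^α.
Setting u(210) equal to that: 210^α = 0.85·250^α ⇒ (210/250)^α = 0.85.
Taking logs: α·ln(210/250) = ln(0.85), so α = -0.162519 / -0.174353 ≈ 0.932.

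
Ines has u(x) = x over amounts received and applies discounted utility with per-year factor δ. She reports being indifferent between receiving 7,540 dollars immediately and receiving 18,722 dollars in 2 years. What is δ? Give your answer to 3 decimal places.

The payoff in 2 years is discounted by δ^2, so u(7540) = δ^2·u(18722) and δ^2 = u(7540)/u(18722).
With u(x) = x: δ^2 = 7540/18722 = 0.40273.
Taking the square root: δ = 0.40273^(1/2) ≈ 0.635.

δ ≈ 0.635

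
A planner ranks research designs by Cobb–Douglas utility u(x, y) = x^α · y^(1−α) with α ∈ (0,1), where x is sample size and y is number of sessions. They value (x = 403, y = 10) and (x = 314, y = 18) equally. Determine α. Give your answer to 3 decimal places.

α ≈ 0.702

Indifference: 403^α · 10^(1−α) = 314^α · 18^(1−α).
(403/314)^α = (18/10)^(1−α); take logs: α·ln(403/314) = (1−α)·ln(18/10), i.e. α·0.249544 = (1−α)·0.587787.
So α/(1−α) = (0.587787)/(0.249544) = 2.355444, and α = 2.355444/3.355444 ≈ 0.702.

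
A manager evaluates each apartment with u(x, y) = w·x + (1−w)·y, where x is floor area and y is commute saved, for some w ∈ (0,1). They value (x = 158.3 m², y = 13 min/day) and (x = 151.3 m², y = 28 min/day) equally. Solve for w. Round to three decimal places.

w = 0.682

u(158.3,13) = u(151.3,28) means w·158.3 + (1−w)·13 = w·151.3 + (1−w)·28.
Rearranging, 7·w − 15·(1−w) = 0.
Hence w = 15/(7+15) = 15/22 = 0.682.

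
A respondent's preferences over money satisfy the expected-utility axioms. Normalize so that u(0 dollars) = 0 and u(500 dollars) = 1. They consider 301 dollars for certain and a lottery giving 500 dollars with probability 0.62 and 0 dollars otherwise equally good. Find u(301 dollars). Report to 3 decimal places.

u(301 dollars) equals the lottery's expected utility: 0.62·1 + 0.38·0 = 0.62.

0.620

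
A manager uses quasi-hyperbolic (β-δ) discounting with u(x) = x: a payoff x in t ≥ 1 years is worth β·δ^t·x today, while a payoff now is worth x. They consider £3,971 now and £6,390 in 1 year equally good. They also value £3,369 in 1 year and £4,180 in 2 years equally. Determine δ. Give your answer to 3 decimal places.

Both payoffs in the second observation are in the future, so β drops out: δ^1·3369 = δ^2·4180 ⇒ δ = 3369/4180 = 0.80598.

δ ≈ 0.806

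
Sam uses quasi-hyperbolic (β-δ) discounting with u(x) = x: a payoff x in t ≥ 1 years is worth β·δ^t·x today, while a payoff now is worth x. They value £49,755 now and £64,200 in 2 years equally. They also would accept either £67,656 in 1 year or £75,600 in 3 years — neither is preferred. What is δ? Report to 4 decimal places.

Both payoffs in the second observation are in the future, so β drops out: δ^1·67656 = δ^3·75600 ⇒ δ^2 = 67656/75600 = 0.89492, so δ = 0.94600.

δ ≈ 0.9460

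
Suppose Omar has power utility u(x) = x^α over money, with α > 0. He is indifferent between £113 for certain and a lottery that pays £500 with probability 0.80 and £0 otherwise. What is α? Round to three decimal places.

α ≈ 0.150

EU(lottery) = 0.80·500^α + 0.20·0 = 0.80·500^α.
Equating: 113^α = 0.80·500^α, i.e. 0.2260^α = 0.80.
α = ln(0.80) / ln(113/500) = -0.223144/-1.487220 ≈ 0.150.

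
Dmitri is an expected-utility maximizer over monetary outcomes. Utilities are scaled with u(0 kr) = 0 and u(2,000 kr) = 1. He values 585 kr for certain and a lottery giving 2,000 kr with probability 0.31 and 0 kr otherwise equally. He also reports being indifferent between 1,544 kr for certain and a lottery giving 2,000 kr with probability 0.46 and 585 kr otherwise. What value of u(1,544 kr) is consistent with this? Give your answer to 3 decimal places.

0.627

From the first indifference, u(585 kr) = 0.31·u(2,000 kr) + 0.69·u(0 kr) = 0.31·1 + 0.69·0 = 0.31.
The second indifference gives u(1,544 kr) = 0.46·u(2,000 kr) + 0.54·u(585 kr) = 0.46·1.00 + 0.54·0.31 = 0.6274.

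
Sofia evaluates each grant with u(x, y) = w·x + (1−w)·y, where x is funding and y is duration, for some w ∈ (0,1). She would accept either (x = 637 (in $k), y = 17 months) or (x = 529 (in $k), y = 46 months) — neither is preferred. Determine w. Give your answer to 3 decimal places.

Indifference: w·637 + (1−w)·17 = w·529 + (1−w)·46.
Rearranging, 108·w − 29·(1−w) = 0.
The marginal rate of substitution is 29/108, so w = 29/(108+29) = 0.212.

w = 0.212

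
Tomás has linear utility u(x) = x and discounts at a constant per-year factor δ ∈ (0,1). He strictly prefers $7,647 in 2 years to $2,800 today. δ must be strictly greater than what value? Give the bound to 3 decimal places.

δ > 0.605

Under u(x) = x this choice says 2800 < δ^2·7647.
So δ^2 > 2800/7647 = 0.36616; taking the square root of both positive sides preserves the inequality.
δ > 0.36616^(1/2) = 0.605.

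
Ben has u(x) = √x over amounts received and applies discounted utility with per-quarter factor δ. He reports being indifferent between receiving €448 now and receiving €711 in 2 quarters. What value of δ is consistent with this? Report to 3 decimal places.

δ ≈ 0.891

The payoff in 2 quarters is discounted by δ^2, so u(448) = δ^2·u(711) and δ^2 = u(448)/u(711).
With u(x) = √x: δ^2 = √448/√711 = √(448/711) = 0.79379.
Hence δ = (0.79379)^(1/2) = 0.89095.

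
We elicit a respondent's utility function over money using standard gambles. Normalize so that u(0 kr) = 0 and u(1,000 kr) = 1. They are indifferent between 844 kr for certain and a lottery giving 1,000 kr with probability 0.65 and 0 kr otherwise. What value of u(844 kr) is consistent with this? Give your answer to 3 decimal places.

0.650

The indifference gives u(844 kr) = 0.65·u(1,000 kr) + 0.35·u(0 kr) = 0.65·1 + 0.35·0 = 0.65.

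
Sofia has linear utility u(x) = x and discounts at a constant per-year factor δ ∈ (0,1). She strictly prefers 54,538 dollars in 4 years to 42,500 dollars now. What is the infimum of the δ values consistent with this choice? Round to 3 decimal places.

δ > 0.940

Comparing present values: 42500 < δ^4·54538.
So δ^4 > 42500/54538 = 0.77927; taking the 4th root of both positive sides preserves the inequality.
δ > 0.77927^(1/4) = 0.940.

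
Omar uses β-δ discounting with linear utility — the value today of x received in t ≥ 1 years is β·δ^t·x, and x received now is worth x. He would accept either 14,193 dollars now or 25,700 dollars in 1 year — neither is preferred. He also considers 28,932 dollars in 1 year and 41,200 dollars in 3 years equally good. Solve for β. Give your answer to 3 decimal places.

β ≈ 0.659

From the later pair, β·δ^1·28932 = β·δ^3·41200; dividing through, δ^2 = 28932/41200 = 0.70223, so δ = 0.83799.
The first indifference: 14193 = β·δ·25700, so β = 14193/(δ·25700) = 14193/(0.83799·25700) ≈ 0.659.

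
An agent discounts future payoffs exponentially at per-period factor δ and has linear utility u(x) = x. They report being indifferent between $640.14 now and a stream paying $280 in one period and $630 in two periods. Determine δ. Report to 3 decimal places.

The stream is worth 280δ + 630δ² today, so 280δ + 630δ² = 640.14.
That is, 630δ² + 280δ − 640.14 = 0, a quadratic in δ.
By the quadratic formula (taking the positive root), δ = (−280 + √1691552.80) / 1260 ≈ 0.810.

δ ≈ 0.810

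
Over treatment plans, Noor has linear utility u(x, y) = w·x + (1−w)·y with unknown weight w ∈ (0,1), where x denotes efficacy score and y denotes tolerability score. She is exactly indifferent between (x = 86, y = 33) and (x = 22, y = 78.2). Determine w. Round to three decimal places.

Equating utilities: w·86 + (1−w)·33 = w·22 + (1−w)·78.2.
Collecting terms: w·64 = (1−w)·45.2.
So w/(1−w) = 45.2/64 = 0.7063, giving w = 45.2/(64+45.2) = 0.414.

w = 0.414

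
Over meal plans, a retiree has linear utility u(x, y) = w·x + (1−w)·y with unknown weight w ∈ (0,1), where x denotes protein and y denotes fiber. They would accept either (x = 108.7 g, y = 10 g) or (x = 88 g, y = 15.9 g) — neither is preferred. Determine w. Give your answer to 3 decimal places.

Equating utilities: w·108.7 + (1−w)·10 = w·88 + (1−w)·15.9.
w·(108.7−88) = (1−w)·(15.9−10), i.e. w·20.7 = (1−w)·5.9.
Hence w = 5.9/(20.7+5.9) = 5.9/26.6 = 0.222.

w = 0.222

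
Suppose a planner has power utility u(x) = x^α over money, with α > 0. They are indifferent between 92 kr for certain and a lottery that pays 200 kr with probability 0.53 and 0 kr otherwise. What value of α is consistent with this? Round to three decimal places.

α ≈ 0.818

The lottery's expected utility is 0.53·u(200) + 0.47·u(0) = 0.53·200^α (since u(0) = 0 for α > 0).
Setting u(92) equal to that: 92^α = 0.53·200^α ⇒ (92/200)^α = 0.53.
Take logs: α = ln 0.53 / ln(92/200) ≈ 0.81758.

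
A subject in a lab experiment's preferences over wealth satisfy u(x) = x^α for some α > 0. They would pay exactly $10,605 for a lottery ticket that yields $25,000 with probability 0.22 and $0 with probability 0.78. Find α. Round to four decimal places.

Since u(0) = 0, the lottery's EU is 0.22·25000^α.
Equating: 10605^α = 0.22·25000^α, i.e. 0.4242^α = 0.22.
Take logs: α = ln 0.22 / ln(10605/25000) ≈ 1.765643.

α ≈ 1.7656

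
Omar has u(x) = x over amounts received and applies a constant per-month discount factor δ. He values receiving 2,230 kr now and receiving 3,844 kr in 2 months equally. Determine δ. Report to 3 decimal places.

δ ≈ 0.762

The payoff in 2 months is discounted by δ^2, so u(2230) = δ^2·u(3844) and δ^2 = u(2230)/u(3844).
With u(x) = x: δ^2 = 2230/3844 = 0.58012.
Hence δ = (0.58012)^(1/2) = 0.76166.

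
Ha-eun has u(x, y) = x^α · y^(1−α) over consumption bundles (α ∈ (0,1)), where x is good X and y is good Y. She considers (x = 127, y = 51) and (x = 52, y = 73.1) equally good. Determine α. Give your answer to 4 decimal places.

Set the two utilities equal: 127^α·51^(1−α) = 52^α·73.1^(1−α).
(127/52)^α = (73.1/51)^(1−α); take logs: α·ln(127/52) = (1−α)·ln(73.1/51), i.e. α·0.8929434 = (1−α)·0.3600027.
With A = 0.8929434 and B = 0.3600027: α·A = (1−α)·B, so α = B/(A+B) = 0.3600027/1.2529461 ≈ 0.2873.

α ≈ 0.2873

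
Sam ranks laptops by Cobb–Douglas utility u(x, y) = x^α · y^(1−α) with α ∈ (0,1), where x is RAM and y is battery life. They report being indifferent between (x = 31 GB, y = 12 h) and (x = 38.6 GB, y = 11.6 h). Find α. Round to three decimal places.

Indifference: 31^α · 12^(1−α) = 38.6^α · 11.6^(1−α).
Rearrange to (31/38.6)^α = (11.6/12)^(1−α) and take logs: α·-0.219265 = (1−α)·-0.033902.
So α/(1−α) = (-0.033902)/(-0.219265) = 0.154617, and α = 0.154617/1.154617 ≈ 0.134.

α ≈ 0.134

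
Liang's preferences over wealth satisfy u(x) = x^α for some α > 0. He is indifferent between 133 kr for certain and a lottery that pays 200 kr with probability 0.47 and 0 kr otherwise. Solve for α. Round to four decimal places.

α ≈ 1.8507

Since u(0) = 0, the lottery's EU is 0.47·200^α.
Equating: 133^α = 0.47·200^α, i.e. 0.6650^α = 0.47.
Take logs: α = ln 0.47 / ln(133/200) ≈ 1.850690.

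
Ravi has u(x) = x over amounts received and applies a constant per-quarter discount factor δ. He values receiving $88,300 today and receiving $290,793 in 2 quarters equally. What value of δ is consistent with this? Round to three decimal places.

δ ≈ 0.551

Equating discounted utilities: u(88300) = δ^2·u(290793) ⇒ δ^2 = u(88300)/u(290793).
With u(x) = x: δ^2 = 88300/290793 = 0.30365.
So δ = 0.30365^(1/2) ≈ 0.551.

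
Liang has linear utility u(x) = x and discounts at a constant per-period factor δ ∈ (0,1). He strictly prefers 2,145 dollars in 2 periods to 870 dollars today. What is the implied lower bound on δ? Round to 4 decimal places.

Under u(x) = x this choice says 870 < δ^2·2145.
Hence δ^2 > 870/2145 = 0.40559, and x ↦ x^(1/2) is increasing on (0,∞).
δ > (870/2145)^(1/2) ≈ 0.6369.

δ > 0.6369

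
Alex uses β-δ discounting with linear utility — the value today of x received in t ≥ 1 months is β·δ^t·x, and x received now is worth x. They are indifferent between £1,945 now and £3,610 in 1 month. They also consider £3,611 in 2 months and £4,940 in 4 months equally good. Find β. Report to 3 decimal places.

β ≈ 0.630

Both payoffs in the second observation are in the future, so β drops out: δ^2·3611 = δ^4·4940 ⇒ δ^2 = 3611/4940 = 0.73097, so δ = 0.85497.
Substituting δ into 1945 = β·δ·3610: β = 1945/(3086.437) ≈ 0.630.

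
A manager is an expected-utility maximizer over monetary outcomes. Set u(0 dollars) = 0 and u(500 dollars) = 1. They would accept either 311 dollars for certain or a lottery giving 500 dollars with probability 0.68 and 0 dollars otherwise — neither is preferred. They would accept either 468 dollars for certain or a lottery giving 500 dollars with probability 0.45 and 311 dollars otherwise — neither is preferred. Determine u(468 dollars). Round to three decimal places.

The first gamble pins u(311 dollars): it must equal 0.68·1 + 0.32·0 = 0.68.
Chaining: u(468 dollars) = 0.45·1.00 + 0.55·0.68 = 0.8240.

0.824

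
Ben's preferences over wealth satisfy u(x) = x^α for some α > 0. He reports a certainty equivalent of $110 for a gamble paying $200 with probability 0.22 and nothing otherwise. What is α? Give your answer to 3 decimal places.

Since u(0) = 0, the lottery's EU is 0.22·200^α.
Indifference: 110^α = 0.22·200^α, so (110/200)^α = 0.22.
Take logs: α = ln 0.22 / ln(110/200) ≈ 2.53268.

α ≈ 2.533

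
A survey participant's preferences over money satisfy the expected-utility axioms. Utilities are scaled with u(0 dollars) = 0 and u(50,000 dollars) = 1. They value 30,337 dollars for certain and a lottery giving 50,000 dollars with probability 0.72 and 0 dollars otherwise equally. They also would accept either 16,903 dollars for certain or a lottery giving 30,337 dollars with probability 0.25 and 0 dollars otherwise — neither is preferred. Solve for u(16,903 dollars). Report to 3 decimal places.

The first gamble pins u(30,337 dollars): it must equal 0.72·1 + 0.28·0 = 0.72.
Then u(16,903 dollars) = 0.25·u(30,337 dollars) + 0.75·u(0 dollars) = 0.25·0.72 + 0.75·0.00 = 0.1800.

0.180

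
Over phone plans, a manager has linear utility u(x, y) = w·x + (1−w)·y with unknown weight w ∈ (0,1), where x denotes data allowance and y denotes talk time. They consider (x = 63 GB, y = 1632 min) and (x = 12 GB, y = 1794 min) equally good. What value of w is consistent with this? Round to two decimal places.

w = 0.76

u(63,1632) = u(12,1794) means w·63 + (1−w)·1632 = w·12 + (1−w)·1794.
w·(63−12) = (1−w)·(1794−1632), i.e. w·51 = (1−w)·162.
The marginal rate of substitution is 162/51, so w = 162/(51+162) = 0.76.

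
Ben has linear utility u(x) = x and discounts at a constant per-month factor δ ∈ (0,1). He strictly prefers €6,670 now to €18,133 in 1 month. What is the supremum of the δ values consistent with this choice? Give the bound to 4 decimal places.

Comparing present values: 6670 > δ·18133.
So δ < 6670/18133 = 0.36784.

δ < 0.3678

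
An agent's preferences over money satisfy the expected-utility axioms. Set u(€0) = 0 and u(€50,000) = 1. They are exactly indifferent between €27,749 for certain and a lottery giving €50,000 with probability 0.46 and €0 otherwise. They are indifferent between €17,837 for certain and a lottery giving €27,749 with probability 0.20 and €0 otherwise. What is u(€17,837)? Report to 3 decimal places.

0.092

First, u(€27,749) = 0.46·u(€50,000) + 0.54·u(€0) = 0.46.
The second indifference gives u(€17,837) = 0.20·u(€27,749) + 0.80·u(€0) = 0.20·0.46 + 0.80·0.00 = 0.0920.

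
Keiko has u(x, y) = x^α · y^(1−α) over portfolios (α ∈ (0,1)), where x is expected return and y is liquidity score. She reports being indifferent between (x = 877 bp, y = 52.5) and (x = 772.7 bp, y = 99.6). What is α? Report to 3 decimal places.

Indifference: 877^α · 52.5^(1−α) = 772.7^α · 99.6^(1−α).
Taking logs: α·ln 877 + (1−α)·ln 52.5 = α·ln 772.7 + (1−α)·ln 99.6, i.e. α·0.126616 = (1−α)·0.640349.
So α/(1−α) = (0.640349)/(0.126616) = 5.057410, and α = 5.057410/6.057410 ≈ 0.835.

α ≈ 0.835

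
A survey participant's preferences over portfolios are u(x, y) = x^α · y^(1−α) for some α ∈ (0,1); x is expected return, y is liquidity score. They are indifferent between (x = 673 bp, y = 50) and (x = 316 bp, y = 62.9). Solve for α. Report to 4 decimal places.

Indifference: 673^α · 50^(1−α) = 316^α · 62.9^(1−α).
(673/316)^α = (62.9/50)^(1−α); take logs: α·ln(673/316) = (1−α)·ln(62.9/50), i.e. α·0.7560031 = (1−α)·0.2295232.
With A = 0.7560031 and B = 0.2295232: α·A = (1−α)·B, so α = B/(A+B) = 0.2295232/0.9855263 ≈ 0.2329.

α ≈ 0.2329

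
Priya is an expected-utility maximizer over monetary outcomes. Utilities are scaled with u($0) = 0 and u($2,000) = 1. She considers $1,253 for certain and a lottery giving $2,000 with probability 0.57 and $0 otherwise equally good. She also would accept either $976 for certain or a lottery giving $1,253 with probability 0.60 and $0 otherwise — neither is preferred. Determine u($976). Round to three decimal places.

First, u($1,253) = 0.57·u($2,000) + 0.43·u($0) = 0.57.
The second indifference gives u($976) = 0.60·u($1,253) + 0.40·u($0) = 0.60·0.57 + 0.40·0.00 = 0.3420.

0.342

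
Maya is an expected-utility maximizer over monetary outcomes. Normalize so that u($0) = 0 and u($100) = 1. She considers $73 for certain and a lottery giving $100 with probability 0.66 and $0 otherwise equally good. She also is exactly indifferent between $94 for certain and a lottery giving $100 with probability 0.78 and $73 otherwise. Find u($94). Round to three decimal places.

0.925

The first gamble pins u($73): it must equal 0.66·1 + 0.34·0 = 0.66.
Chaining: u($94) = 0.78·1.00 + 0.22·0.66 = 0.9252.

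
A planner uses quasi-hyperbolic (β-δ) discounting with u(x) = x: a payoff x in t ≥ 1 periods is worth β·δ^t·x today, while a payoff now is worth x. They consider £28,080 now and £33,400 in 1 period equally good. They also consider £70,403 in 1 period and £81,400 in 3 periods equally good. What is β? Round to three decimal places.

From the later pair, β·δ^1·70403 = β·δ^3·81400; dividing through, δ^2 = 70403/81400 = 0.86490, so δ = 0.93000.
Substituting δ into 28080 = β·δ·33400: β = 28080/(31062.031) ≈ 0.904.

β ≈ 0.904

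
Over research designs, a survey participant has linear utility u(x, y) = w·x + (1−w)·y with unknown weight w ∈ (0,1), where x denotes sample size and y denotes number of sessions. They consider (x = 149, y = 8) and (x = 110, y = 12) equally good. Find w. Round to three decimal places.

w = 0.093

Indifference: w·149 + (1−w)·8 = w·110 + (1−w)·12.
Collecting terms: w·39 = (1−w)·4.
The marginal rate of substitution is 4/39, so w = 4/(39+4) = 0.093.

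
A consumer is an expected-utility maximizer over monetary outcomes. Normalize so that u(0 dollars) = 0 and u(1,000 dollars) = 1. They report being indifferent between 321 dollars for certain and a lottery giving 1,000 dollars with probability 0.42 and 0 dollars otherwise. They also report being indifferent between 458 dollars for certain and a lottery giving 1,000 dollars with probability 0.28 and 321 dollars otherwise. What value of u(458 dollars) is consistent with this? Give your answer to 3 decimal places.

0.582

The first gamble pins u(321 dollars): it must equal 0.42·1 + 0.58·0 = 0.42.
The second indifference gives u(458 dollars) = 0.28·u(1,000 dollars) + 0.72·u(321 dollars) = 0.28·1.00 + 0.72·0.42 = 0.5824.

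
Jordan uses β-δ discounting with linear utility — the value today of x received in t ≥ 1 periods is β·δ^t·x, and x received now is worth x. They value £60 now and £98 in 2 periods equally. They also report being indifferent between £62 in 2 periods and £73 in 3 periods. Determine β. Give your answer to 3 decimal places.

β ≈ 0.849

Both payoffs in the second observation are in the future, so β drops out: δ^2·62 = δ^3·73 ⇒ δ = 62/73 = 0.84932.
The first indifference: 60 = β·δ^2·98, so β = 60/(δ^2·98) = 60/(0.72134·98) ≈ 0.849.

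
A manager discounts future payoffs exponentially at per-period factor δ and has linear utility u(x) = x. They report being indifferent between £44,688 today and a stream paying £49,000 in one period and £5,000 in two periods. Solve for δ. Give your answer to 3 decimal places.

Present value of the stream is 49000·δ + 5000·δ². Indifference gives 49000δ + 5000δ² = 44688.
So 5000δ² + 49000δ − 44688 = 0.
The positive root is δ = [−49000 + √(49000² + 4·5000·44688)] / (2·5000) = (−49000 + 57400.000)/10000 ≈ 0.840.

δ ≈ 0.840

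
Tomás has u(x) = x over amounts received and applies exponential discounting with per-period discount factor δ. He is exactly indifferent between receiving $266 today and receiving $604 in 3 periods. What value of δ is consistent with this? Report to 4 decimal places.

δ ≈ 0.7608

Indifference means u(266) = δ^3 · u(604), so δ^3 = u(266)/u(604).
With u(x) = x: δ^3 = 266/604 = 0.44040.
So δ = 0.44040^(1/3) ≈ 0.7608.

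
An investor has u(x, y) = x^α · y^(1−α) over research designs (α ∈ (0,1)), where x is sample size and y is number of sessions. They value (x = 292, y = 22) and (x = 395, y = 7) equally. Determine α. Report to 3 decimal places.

Set the two utilities equal: 292^α·22^(1−α) = 395^α·7^(1−α).
(292/395)^α = (7/22)^(1−α); take logs: α·ln(292/395) = (1−α)·ln(7/22), i.e. α·-0.302132 = (1−α)·-1.145132.
With A = -0.302132 and B = -1.145132: α·A = (1−α)·B, so α = B/(A+B) = -1.145132/-1.447264 ≈ 0.791.

α ≈ 0.791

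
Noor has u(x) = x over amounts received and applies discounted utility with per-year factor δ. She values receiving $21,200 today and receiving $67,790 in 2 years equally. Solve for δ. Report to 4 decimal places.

δ ≈ 0.5592

The payoff in 2 years is discounted by δ^2, so u(21200) = δ^2·u(67790) and δ^2 = u(21200)/u(67790).
With u(x) = x: δ^2 = 21200/67790 = 0.31273.
Hence δ = (0.31273)^(1/2) = 0.559223.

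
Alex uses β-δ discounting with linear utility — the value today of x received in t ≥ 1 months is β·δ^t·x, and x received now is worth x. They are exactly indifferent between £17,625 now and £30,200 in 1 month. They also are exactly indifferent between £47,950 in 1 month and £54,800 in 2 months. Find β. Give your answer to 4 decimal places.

β ≈ 0.6670

The second indifference involves only future payoffs, so β cancels: β·δ^1·47950 = β·δ^2·54800, giving δ = 47950/54800 = 0.87500.
Substituting δ into 17625 = β·δ·30200: β = 17625/(26425.000) ≈ 0.6670.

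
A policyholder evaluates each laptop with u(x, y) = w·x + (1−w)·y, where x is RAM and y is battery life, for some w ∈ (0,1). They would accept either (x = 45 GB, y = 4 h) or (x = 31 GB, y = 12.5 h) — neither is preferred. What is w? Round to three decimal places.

u(45,4) = u(31,12.5) means w·45 + (1−w)·4 = w·31 + (1−w)·12.5.
Collecting terms: w·14 = (1−w)·8.5.
Hence w = 8.5/(14+8.5) = 8.5/22.5 = 0.378.

w = 0.378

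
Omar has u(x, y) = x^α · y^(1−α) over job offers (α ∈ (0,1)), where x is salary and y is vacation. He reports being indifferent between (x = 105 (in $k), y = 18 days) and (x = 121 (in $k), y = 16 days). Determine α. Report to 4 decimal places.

Set the two utilities equal: 105^α·18^(1−α) = 121^α·16^(1−α).
Rearrange to (105/121)^α = (16/18)^(1−α) and take logs: α·-0.1418302 = (1−α)·-0.1177830.
Thus α·(-0.2596132) = -0.1177830, so α = -0.1177830/-0.2596132 ≈ 0.4537.

α ≈ 0.4537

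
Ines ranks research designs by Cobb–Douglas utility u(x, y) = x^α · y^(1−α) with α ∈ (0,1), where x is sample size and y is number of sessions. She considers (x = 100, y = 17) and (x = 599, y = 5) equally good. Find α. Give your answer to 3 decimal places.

The Cobb–Douglas utilities coincide, so 100^α·17^(1−α) = 599^α·5^(1−α).
(100/599)^α = (5/17)^(1−α); take logs: α·ln(100/599) = (1−α)·ln(5/17), i.e. α·-1.790091 = (1−α)·-1.223775.
With A = -1.790091 and B = -1.223775: α·A = (1−α)·B, so α = B/(A+B) = -1.223775/-3.013866 ≈ 0.406.

α ≈ 0.406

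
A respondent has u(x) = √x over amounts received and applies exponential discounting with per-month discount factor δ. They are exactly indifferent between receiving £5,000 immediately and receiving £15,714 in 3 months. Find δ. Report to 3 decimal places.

δ ≈ 0.826

Equating discounted utilities: u(5000) = δ^3·u(15714) ⇒ δ^3 = u(5000)/u(15714).
With u(x) = √x: δ^3 = √5000/√15714 = √(5000/15714) = 0.56408.
Hence δ = (0.56408)^(1/3) = 0.82625.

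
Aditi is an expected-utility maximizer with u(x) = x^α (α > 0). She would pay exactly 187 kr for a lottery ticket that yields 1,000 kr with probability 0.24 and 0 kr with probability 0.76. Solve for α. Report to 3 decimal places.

α ≈ 0.851

Since u(0) = 0, the lottery's EU is 0.24·1000^α.
Equating: 187^α = 0.24·1000^α, i.e. 0.1870^α = 0.24.
Taking logs: α·ln(187/1000) = ln(0.24), so α = -1.427116 / -1.676647 ≈ 0.851.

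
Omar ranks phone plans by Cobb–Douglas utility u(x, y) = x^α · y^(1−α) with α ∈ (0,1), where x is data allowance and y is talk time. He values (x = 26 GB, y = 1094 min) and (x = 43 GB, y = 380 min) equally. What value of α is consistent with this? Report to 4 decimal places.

Set the two utilities equal: 26^α·1094^(1−α) = 43^α·380^(1−α).
(26/43)^α = (380/1094)^(1−α); take logs: α·ln(26/43) = (1−α)·ln(380/1094), i.e. α·-0.5031036 = (1−α)·-1.0574247.
So α/(1−α) = (-1.0574247)/(-0.5031036) = 2.1018031, and α = 2.1018031/3.1018031 ≈ 0.6776.

α ≈ 0.6776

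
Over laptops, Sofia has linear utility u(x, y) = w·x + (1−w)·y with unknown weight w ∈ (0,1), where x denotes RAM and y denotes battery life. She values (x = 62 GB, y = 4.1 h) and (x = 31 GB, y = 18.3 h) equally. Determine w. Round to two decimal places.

w = 0.31

Indifference: w·62 + (1−w)·4.1 = w·31 + (1−w)·18.3.
Rearranging, 31·w − 14.2·(1−w) = 0.
So w/(1−w) = 14.2/31 = 0.4581, giving w = 14.2/(31+14.2) = 0.31.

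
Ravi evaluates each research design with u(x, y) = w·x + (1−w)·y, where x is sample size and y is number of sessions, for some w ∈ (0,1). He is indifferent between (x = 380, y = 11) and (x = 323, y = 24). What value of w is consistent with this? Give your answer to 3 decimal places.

Indifference: w·380 + (1−w)·11 = w·323 + (1−w)·24.
Collecting terms: w·57 = (1−w)·13.
So w/(1−w) = 13/57 = 0.2281, giving w = 13/(57+13) = 0.186.

w = 0.186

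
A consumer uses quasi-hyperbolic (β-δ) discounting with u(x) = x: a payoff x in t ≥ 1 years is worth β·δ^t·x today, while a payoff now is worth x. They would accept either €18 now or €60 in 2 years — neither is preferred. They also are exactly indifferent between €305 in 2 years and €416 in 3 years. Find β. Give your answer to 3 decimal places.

β ≈ 0.558

Both payoffs in the second observation are in the future, so β drops out: δ^2·305 = δ^3·416 ⇒ δ = 305/416 = 0.73317.
The first indifference: 18 = β·δ^2·60, so β = 18/(δ^2·60) = 18/(0.53754·60) ≈ 0.558.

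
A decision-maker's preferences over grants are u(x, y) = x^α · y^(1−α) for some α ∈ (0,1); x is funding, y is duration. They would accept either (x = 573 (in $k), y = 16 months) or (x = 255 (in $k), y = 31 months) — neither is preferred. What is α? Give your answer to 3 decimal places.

The Cobb–Douglas utilities coincide, so 573^α·16^(1−α) = 255^α·31^(1−α).
Rearrange to (573/255)^α = (31/16)^(1−α) and take logs: α·0.809622 = (1−α)·0.661398.
Thus α·(1.471020) = 0.661398, so α = 0.661398/1.471020 ≈ 0.450.

α ≈ 0.450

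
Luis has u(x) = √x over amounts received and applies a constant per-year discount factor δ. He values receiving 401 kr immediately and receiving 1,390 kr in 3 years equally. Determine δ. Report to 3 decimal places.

δ ≈ 0.813

Indifference means u(401) = δ^3 · u(1390), so δ^3 = u(401)/u(1390).
With u(x) = √x: δ^3 = √401/√1390 = √(401/1390) = 0.53711.
Hence δ = (0.53711)^(1/3) = 0.81287.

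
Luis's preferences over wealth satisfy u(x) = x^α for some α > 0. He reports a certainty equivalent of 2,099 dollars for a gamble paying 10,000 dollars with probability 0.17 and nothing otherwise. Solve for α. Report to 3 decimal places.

α ≈ 1.135

The lottery's expected utility is 0.17·u(10000) + 0.83·u(0) = 0.17·10000^α (since u(0) = 0 for α > 0).
Equating: 2099^α = 0.17·10000^α, i.e. 0.2099^α = 0.17.
Take logs: α = ln 0.17 / ln(2099/10000) ≈ 1.13505.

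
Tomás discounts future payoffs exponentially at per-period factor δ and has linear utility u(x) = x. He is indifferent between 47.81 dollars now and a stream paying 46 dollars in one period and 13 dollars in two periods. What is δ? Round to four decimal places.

Present value of the stream is 46·δ + 13·δ². Indifference gives 46δ + 13δ² = 47.81.
Rearranged: 13δ² + 46δ − 47.81 = 0.
The positive root is δ = [−46 + √(46² + 4·13·47.81)] / (2·13) = (−46 + 67.839)/26 ≈ 0.8400.

δ ≈ 0.8400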